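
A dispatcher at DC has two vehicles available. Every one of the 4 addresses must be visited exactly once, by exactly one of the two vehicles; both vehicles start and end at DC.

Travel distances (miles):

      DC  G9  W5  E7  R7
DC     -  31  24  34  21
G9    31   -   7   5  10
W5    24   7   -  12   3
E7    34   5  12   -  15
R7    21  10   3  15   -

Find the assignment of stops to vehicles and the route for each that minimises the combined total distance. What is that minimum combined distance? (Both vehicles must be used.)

Check every non-empty split of the stops between the two vehicles; for each half take its own optimal tour:
  {G9} + {W5, E7, R7}: 62 + 70 = 132
  {W5} + {G9, E7, R7}: 48 + 70 = 118
  {G9, W5} + {E7, R7}: 62 + 70 = 132
  {E7} + {G9, W5, R7}: 68 + 62 = 130
  {G9, E7} + {W5, R7}: 70 + 48 = 118
  {W5, E7} + {G9, R7}: 70 + 62 = 132
  … (7 splits in total)
  {G9, W5, E7} + {R7}: 70 + 42 = 112  ← best
Best: vehicle 1 DC → W5 → G9 → E7 → DC = 70; vehicle 2 DC → R7 → DC = 42; combined 112.

112 miles — the smallest possible combined total.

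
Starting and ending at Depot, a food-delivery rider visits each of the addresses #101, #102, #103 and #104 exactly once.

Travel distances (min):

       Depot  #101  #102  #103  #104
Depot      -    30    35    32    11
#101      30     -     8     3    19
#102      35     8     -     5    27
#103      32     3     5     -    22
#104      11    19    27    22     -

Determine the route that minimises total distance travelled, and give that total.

With 4 stops there are 4!/2 = 12 distinct round trips (a route and its reverse cost the same).
Depot → #101 → #102 → #103 → #104 → Depot: 30+8+5+22+11 = 76
Depot → #101 → #102 → #104 → #103 → Depot: 30+8+27+22+32 = 119
Depot → #101 → #103 → #102 → #104 → Depot: 30+3+5+27+11 = 76
Depot → #101 → #103 → #104 → #102 → Depot: 30+3+22+27+35 = 117
Depot → #101 → #104 → #102 → #103 → Depot: 30+19+27+5+32 = 113
Depot → #101 → #104 → #103 → #102 → Depot: 30+19+22+5+35 = 111
Depot → #102 → #101 → #103 → #104 → Depot: 35+8+3+22+11 = 79
Depot → #102 → #101 → #104 → #103 → Depot: 35+8+19+22+32 = 116
Depot → #102 → #103 → #101 → #104 → Depot: 35+5+3+19+11 = 73
Depot → #102 → #104 → #101 → #103 → Depot: 35+27+19+3+32 = 116
Depot → #103 → #101 → #102 → #104 → Depot: 32+3+8+27+11 = 81
Depot → #103 → #102 → #101 → #104 → Depot: 32+5+8+19+11 = 75
The minimum is 73.
One optimal route: Depot → #102 → #103 → #101 → #104 → Depot (or its reverse).

Minimum total distance: 73 min.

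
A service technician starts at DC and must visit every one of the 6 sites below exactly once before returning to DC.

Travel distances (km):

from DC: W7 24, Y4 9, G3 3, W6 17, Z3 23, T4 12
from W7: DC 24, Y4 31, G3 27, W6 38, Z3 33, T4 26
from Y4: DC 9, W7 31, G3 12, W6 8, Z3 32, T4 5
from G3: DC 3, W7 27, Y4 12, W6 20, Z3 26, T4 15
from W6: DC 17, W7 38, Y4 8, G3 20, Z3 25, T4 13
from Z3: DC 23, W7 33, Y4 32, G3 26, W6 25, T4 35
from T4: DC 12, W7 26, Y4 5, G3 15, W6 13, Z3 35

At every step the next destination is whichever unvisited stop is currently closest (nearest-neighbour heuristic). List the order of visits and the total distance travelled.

At DC the remaining stops are G3 3, Y4 9, T4 12, W6 17, Z3 23, W7 24; go to G3.
At G3 the remaining stops are Y4 12, T4 15, W6 20, Z3 26, W7 27; go to Y4.
At Y4 the remaining stops are T4 5, W6 8, W7 31, Z3 32; go to T4.
At T4 the remaining stops are W6 13, W7 26, Z3 35; go to W6.
At W6 the remaining stops are Z3 25, W7 38; go to Z3.
At Z3 the remaining stops are W7 33; go to W7.
Return W7→DC: 24.
Total = 3 + 12 + 5 + 13 + 25 + 33 + 24 = 115.

115 km along DC → G3 → Y4 → T4 → W6 → Z3 → W7 → DC.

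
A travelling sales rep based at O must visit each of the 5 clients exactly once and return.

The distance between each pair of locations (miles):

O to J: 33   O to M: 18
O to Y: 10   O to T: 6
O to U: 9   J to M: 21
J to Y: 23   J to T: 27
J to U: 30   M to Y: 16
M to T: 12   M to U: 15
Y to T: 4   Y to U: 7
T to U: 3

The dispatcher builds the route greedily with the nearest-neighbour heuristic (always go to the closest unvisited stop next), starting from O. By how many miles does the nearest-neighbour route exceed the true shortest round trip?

O: T=6, U=9, Y=10, M=18, J=33 ⇒ T
T: U=3, Y=4, M=12, J=27 ⇒ U
U: Y=7, M=15, J=30 ⇒ Y
Y: M=16, J=23 ⇒ M
M: J=21 ⇒ J
NN route O → T → U → Y → M → J → O costs 86.
Optimal: O → M → J → Y → T → U → O costs 78 (by enumerating all 60 distinct tours).
Excess = 86 − 78 = 8.

8 miles longer than the optimal tour.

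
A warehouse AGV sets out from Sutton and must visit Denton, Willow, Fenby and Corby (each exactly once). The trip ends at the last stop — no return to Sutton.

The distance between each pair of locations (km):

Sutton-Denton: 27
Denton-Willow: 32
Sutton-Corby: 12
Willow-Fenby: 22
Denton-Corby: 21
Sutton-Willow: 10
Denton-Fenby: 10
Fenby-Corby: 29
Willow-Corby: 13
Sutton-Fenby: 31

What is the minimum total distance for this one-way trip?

There are 4! = 24 possible orderings.
Sutton - Denton - Willow - Fenby - Corby: 27+32+22+29 = 110
Sutton - Denton - Willow - Corby - Fenby: 27+32+13+29 = 101
Sutton - Denton - Fenby - Willow - Corby: 27+10+22+13 = 72
Sutton - Denton - Fenby - Corby - Willow: 27+10+29+13 = 79
Sutton - Denton - Corby - Willow - Fenby: 27+21+13+22 = 83
Sutton - Denton - Corby - Fenby - Willow: 27+21+29+22 = 99
Sutton - Willow - Denton - Fenby - Corby: 10+32+10+29 = 81
Sutton - Willow - Denton - Corby - Fenby: 10+32+21+29 = 92
Sutton - Willow - Fenby - Denton - Corby: 10+22+10+21 = 63
Sutton - Willow - Fenby - Corby - Denton: 10+22+29+21 = 82
Sutton - Willow - Corby - Denton - Fenby: 10+13+21+10 = 54
Sutton - Willow - Corby - Fenby - Denton: 10+13+29+10 = 62
Sutton - Fenby - Denton - Willow - Corby: 31+10+32+13 = 86
Sutton - Fenby - Denton - Corby - Willow: 31+10+21+13 = 75
… (10 more)
The minimum is 54.
One shortest path: Sutton → Willow → Corby → Denton → Fenby.

Shortest open route: 54 km.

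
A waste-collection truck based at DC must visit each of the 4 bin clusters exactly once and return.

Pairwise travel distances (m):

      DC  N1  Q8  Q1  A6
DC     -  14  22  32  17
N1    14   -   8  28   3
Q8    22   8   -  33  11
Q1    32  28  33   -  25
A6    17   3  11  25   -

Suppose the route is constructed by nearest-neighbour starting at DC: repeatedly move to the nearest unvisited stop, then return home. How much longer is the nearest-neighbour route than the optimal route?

DC: N1=14, A6=17, Q8=22, Q1=32 ⇒ N1
N1: A6=3, Q8=8, Q1=28 ⇒ A6
A6: Q8=11, Q1=25 ⇒ Q8
Q8: Q1=33 ⇒ Q1
NN route DC → N1 → A6 → Q8 → Q1 → DC costs 93.
Optimal: DC → N1 → Q8 → A6 → Q1 → DC costs 90 (by enumerating all 12 distinct tours).
Excess = 93 − 90 = 3.

The nearest-neighbour route is 3 m longer than optimal.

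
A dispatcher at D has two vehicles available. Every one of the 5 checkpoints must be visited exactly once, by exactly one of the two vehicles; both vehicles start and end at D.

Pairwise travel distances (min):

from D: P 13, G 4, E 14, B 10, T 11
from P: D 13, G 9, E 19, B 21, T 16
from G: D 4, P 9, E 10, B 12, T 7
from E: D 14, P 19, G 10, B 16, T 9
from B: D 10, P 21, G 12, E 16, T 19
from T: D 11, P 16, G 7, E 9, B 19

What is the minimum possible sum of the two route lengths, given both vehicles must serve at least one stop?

72 min — the smallest possible combined total.

Check every non-empty split of the stops between the two vehicles; for each half take its own optimal tour:
  {P} + {G, E, B, T}: 26 + 46 = 72
  {G} + {P, E, B, T}: 8 + 64 = 72
  {P, G} + {E, B, T}: 26 + 46 = 72
  {E} + {P, G, B, T}: 28 + 58 = 86
  {P, E} + {G, B, T}: 46 + 40 = 86
  {G, E} + {P, B, T}: 28 + 58 = 86
  … (15 splits in total)
Best: vehicle 1 D → P → D = 26; vehicle 2 D → G → T → E → B → D = 46; combined 72.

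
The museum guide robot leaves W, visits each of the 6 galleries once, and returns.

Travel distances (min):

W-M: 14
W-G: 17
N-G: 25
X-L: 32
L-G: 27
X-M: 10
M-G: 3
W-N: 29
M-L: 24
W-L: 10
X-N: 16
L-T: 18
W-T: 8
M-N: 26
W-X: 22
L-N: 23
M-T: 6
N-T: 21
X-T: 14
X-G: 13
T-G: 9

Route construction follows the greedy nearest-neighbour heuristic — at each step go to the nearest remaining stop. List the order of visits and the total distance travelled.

W → [T:8 / L:10 / M:14 / G:17 / X:22 / N:29] → T (8)
T → [M:6 / G:9 / X:14 / L:18 / N:21] → M (6)
M → [G:3 / X:10 / L:24 / N:26] → G (3)
G → [X:13 / N:25 / L:27] → X (13)
X → [N:16 / L:32] → N (16)
N → [L:23] → L (23)
Return L→W: 10.
Total = 8 + 6 + 3 + 13 + 16 + 23 + 10 = 79.

Nearest-neighbour total = 79 min; route W → T → M → G → X → N → L → W.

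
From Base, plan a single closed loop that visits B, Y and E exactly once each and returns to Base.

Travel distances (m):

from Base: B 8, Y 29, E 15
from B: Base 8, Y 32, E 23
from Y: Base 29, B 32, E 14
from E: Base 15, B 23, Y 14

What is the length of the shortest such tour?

Minimum total distance: 69 m.

With 3 stops there are 3!/2 = 3 distinct round trips (a route and its reverse cost the same).
Base → B → Y → E → Base: 8+32+14+15 = 69
Base → B → E → Y → Base: 8+23+14+29 = 74
Base → Y → B → E → Base: 29+32+23+15 = 99
The minimum is 69.
One optimal route: Base → B → Y → E → Base (or its reverse).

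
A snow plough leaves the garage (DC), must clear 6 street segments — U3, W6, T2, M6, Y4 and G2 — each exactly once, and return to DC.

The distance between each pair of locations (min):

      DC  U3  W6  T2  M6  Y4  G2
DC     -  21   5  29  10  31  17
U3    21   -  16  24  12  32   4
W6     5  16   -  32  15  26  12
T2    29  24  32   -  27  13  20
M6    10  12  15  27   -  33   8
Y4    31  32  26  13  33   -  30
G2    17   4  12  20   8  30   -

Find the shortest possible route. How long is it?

Shortest round trip = 90 min.

There are 360 distinct closed tours to check (reversals are equivalent).
DC → U3 → W6 → T2 → M6 → Y4 → G2 → DC: 21+16+32+27+33+30+17 = 176
DC → U3 → W6 → T2 → M6 → G2 → Y4 → DC: 21+16+32+27+8+30+31 = 165
DC → U3 → W6 → T2 → Y4 → M6 → G2 → DC: 21+16+32+13+33+8+17 = 140
DC → U3 → W6 → T2 → Y4 → G2 → M6 → DC: 21+16+32+13+30+8+10 = 130
DC → U3 → W6 → T2 → G2 → M6 → Y4 → DC: 21+16+32+20+8+33+31 = 161
DC → U3 → W6 → T2 → G2 → Y4 → M6 → DC: 21+16+32+20+30+33+10 = 162
DC → U3 → W6 → M6 → T2 → Y4 → G2 → DC: 21+16+15+27+13+30+17 = 139
DC → U3 → W6 → M6 → T2 → G2 → Y4 → DC: 21+16+15+27+20+30+31 = 160
… (352 more)
DC → W6 → Y4 → T2 → U3 → G2 → M6 → DC: 5+26+13+24+4+8+10 = 90  ← best
The minimum is 90.
One optimal route: DC → W6 → Y4 → T2 → U3 → G2 → M6 → DC (or its reverse).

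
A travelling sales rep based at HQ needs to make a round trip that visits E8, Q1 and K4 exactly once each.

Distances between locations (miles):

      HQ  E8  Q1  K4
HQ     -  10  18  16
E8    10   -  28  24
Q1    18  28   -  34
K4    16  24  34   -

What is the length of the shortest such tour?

With 3 stops there are 3!/2 = 3 distinct round trips (a route and its reverse cost the same).
HQ → E8 → Q1 → K4 → HQ: 10+28+34+16 = 88
HQ → E8 → K4 → Q1 → HQ: 10+24+34+18 = 86
HQ → Q1 → E8 → K4 → HQ: 18+28+24+16 = 86
The minimum is 86.
One optimal route: HQ → E8 → K4 → Q1 → HQ (or its reverse).

86 miles — the shortest possible round trip.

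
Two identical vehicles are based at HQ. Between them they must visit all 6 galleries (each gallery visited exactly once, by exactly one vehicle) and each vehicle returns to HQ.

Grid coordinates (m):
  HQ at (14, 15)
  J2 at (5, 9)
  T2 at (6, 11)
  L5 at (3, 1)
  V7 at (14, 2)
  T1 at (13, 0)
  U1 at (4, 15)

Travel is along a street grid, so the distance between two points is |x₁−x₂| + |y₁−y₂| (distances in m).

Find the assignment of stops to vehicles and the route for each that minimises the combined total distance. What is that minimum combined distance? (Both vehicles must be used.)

Check every non-empty split of the stops between the two vehicles; for each half take its own optimal tour:
  {J2} + {T2, L5, V7, T1, U1}: 30 + 56 = 86
  {T2} + {J2, L5, V7, T1, U1}: 24 + 54 = 78
  {J2, T2} + {L5, V7, T1, U1}: 30 + 52 = 82
  {L5} + {J2, T2, V7, T1, U1}: 50 + 52 = 102
  {J2, L5} + {T2, V7, T1, U1}: 50 + 50 = 100
  {T2, L5} + {J2, V7, T1, U1}: 50 + 50 = 100
  … (31 splits in total)
  {J2, T2, L5, V7, T1} + {U1}: 52 + 20 = 72  ← best
Best: vehicle 1 HQ → T2 → J2 → L5 → T1 → V7 → HQ = 52; vehicle 2 HQ → U1 → HQ = 20; combined 72.

Minimum combined distance: 72 m.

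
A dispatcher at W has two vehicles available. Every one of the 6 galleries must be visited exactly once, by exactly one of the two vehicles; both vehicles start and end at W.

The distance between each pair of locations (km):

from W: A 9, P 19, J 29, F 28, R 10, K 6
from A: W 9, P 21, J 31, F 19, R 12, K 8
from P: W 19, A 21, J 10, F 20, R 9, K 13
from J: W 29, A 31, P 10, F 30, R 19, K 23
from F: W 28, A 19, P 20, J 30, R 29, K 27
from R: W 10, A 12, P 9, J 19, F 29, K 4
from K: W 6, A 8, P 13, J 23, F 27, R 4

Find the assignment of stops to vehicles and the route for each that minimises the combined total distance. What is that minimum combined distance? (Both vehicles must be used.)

There are 2^5 − 1 = 31 ways to divide the 6 stops into two non-empty groups. For each, the best each vehicle can do is its own shortest tour through its group:
  {A} + {P, J, F, R, K}: 18 + 87 = 105
  {P} + {A, J, F, R, K}: 38 + 87 = 125
  {A, P} + {J, F, R, K}: 49 + 87 = 136
  {J} + {A, P, F, R, K}: 58 + 67 = 125
  {A, J} + {P, F, R, K}: 69 + 67 = 136
  {P, J} + {A, F, R, K}: 58 + 67 = 125
  … (31 splits in total)
  {A, P, J, F, R} + {K}: 87 + 12 = 99  ← best
Best: vehicle 1 W → A → F → P → J → R → W = 87; vehicle 2 W → K → W = 12; combined 99.

99 km — the smallest possible combined total.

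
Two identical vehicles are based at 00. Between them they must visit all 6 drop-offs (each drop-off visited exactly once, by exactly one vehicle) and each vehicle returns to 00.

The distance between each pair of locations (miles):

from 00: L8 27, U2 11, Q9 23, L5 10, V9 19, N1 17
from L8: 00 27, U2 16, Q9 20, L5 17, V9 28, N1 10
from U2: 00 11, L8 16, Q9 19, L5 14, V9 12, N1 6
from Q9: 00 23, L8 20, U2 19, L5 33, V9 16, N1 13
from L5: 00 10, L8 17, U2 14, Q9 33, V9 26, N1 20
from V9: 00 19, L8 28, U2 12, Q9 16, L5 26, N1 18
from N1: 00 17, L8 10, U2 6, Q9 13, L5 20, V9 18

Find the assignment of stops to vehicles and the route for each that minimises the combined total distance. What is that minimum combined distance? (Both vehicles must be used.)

Minimum combined distance: 102 miles.

Try each way of splitting the stops between the two vehicles (each non-empty) and, for each split, find the best tour for each vehicle:
  {L8} + {U2, Q9, L5, V9, N1}: 54 + 78 = 132
  {U2} + {L8, Q9, L5, V9, N1}: 22 + 85 = 107
  {L8, U2} + {Q9, L5, V9, N1}: 54 + 78 = 132
  {Q9} + {L8, U2, L5, V9, N1}: 46 + 74 = 120
  {L8, Q9} + {U2, L5, V9, N1}: 70 + 67 = 137
  {U2, Q9} + {L8, L5, V9, N1}: 53 + 74 = 127
  … (31 splits in total)
  {L5} + {L8, U2, Q9, V9, N1}: 20 + 82 = 102  ← best
Best: vehicle 1 00 → L5 → 00 = 20; vehicle 2 00 → U2 → N1 → L8 → Q9 → V9 → 00 = 82; combined 102.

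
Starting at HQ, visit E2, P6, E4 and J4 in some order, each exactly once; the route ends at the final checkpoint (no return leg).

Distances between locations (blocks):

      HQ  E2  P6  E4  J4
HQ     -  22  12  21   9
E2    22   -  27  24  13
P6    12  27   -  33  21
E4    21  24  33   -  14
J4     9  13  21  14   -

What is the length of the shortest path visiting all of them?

Shortest open route: 66 blocks.

There are 4! = 24 possible orderings.
HQ→E2→P6→E4→J4: 22+27+33+14 = 96
HQ→E2→P6→J4→E4: 22+27+21+14 = 84
HQ→E2→E4→P6→J4: 22+24+33+21 = 100
HQ→E2→E4→J4→P6: 22+24+14+21 = 81
HQ→E2→J4→P6→E4: 22+13+21+33 = 89
HQ→E2→J4→E4→P6: 22+13+14+33 = 82
HQ→P6→E2→E4→J4: 12+27+24+14 = 77
HQ→P6→E2→J4→E4: 12+27+13+14 = 66
HQ→P6→E4→E2→J4: 12+33+24+13 = 82
HQ→P6→E4→J4→E2: 12+33+14+13 = 72
HQ→P6→J4→E2→E4: 12+21+13+24 = 70
HQ→P6→J4→E4→E2: 12+21+14+24 = 71
HQ→E4→E2→P6→J4: 21+24+27+21 = 93
HQ→E4→E2→J4→P6: 21+24+13+21 = 79
… (10 more)
The minimum is 66.
One shortest path: HQ → P6 → E2 → J4 → E4.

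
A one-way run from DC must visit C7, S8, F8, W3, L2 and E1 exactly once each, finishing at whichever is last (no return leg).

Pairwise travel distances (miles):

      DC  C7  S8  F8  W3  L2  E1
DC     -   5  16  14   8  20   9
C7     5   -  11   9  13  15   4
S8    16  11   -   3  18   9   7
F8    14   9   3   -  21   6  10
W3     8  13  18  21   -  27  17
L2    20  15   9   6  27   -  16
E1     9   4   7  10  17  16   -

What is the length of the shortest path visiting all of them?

There are 6! = 720 possible orderings.
DC → C7 → S8 → F8 → W3 → L2 → E1: 5+11+3+21+27+16 = 83
DC → C7 → S8 → F8 → W3 → E1 → L2: 5+11+3+21+17+16 = 73
DC → C7 → S8 → F8 → L2 → W3 → E1: 5+11+3+6+27+17 = 69
DC → C7 → S8 → F8 → L2 → E1 → W3: 5+11+3+6+16+17 = 58
DC → C7 → S8 → F8 → E1 → W3 → L2: 5+11+3+10+17+27 = 73
DC → C7 → S8 → F8 → E1 → L2 → W3: 5+11+3+10+16+27 = 72
DC → C7 → S8 → W3 → F8 → L2 → E1: 5+11+18+21+6+16 = 77
DC → C7 → S8 → W3 → F8 → E1 → L2: 5+11+18+21+10+16 = 81
… (712 more)
DC → W3 → C7 → E1 → S8 → F8 → L2: 8+13+4+7+3+6 = 41  ← best
The minimum is 41.
One shortest path: DC → W3 → C7 → E1 → S8 → F8 → L2.

Shortest open route: 41 miles.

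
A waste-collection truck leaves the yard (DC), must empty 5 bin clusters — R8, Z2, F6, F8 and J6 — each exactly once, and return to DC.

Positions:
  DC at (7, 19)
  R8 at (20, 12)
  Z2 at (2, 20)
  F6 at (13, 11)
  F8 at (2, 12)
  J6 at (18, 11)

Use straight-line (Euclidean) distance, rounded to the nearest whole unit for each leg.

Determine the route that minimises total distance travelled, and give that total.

46 — the shortest possible round trip.

There are 60 distinct closed tours to check (reversals are equivalent).
DC-R8-Z2-F6-F8-J6-DC: 15+20+14+11+16+14 = 90
DC-R8-Z2-F6-J6-F8-DC: 15+20+14+5+16+9 = 79
DC-R8-Z2-F8-F6-J6-DC: 15+20+8+11+5+14 = 73
DC-R8-Z2-F8-J6-F6-DC: 15+20+8+16+5+10 = 74
DC-R8-Z2-J6-F6-F8-DC: 15+20+18+5+11+9 = 78
DC-R8-Z2-J6-F8-F6-DC: 15+20+18+16+11+10 = 90
DC-R8-F6-Z2-F8-J6-DC: 15+7+14+8+16+14 = 74
DC-R8-F6-Z2-J6-F8-DC: 15+7+14+18+16+9 = 79
DC-R8-F6-F8-Z2-J6-DC: 15+7+11+8+18+14 = 73
DC-R8-F6-F8-J6-Z2-DC: 15+7+11+16+18+5 = 72
DC-R8-F6-J6-Z2-F8-DC: 15+7+5+18+8+9 = 62
DC-R8-F6-J6-F8-Z2-DC: 15+7+5+16+8+5 = 56
DC-R8-F8-Z2-F6-J6-DC: 15+18+8+14+5+14 = 74
DC-R8-F8-Z2-J6-F6-DC: 15+18+8+18+5+10 = 74
… (46 more)
DC-R8-J6-F6-F8-Z2-DC: 15+2+5+11+8+5 = 46  ← best
The minimum is 46.
One optimal route: DC → R8 → J6 → F6 → F8 → Z2 → DC (or its reverse).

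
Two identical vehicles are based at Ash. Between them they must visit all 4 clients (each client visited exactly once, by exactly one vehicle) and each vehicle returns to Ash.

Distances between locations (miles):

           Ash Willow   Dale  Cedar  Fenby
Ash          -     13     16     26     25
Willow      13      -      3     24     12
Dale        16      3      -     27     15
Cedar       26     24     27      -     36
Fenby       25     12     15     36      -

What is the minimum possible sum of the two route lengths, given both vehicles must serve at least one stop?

There are 2^3 − 1 = 7 ways to divide the 4 stops into two non-empty groups. For each, the best each vehicle can do is its own shortest tour through its group:
  {Willow} + {Dale, Cedar, Fenby}: 26 + 93 = 119
  {Dale} + {Willow, Cedar, Fenby}: 32 + 87 = 119
  {Willow, Dale} + {Cedar, Fenby}: 32 + 87 = 119
  {Cedar} + {Willow, Dale, Fenby}: 52 + 56 = 108
  {Willow, Cedar} + {Dale, Fenby}: 63 + 56 = 119
  {Dale, Cedar} + {Willow, Fenby}: 69 + 50 = 119
  … (7 splits in total)
Best: vehicle 1 Ash → Cedar → Ash = 52; vehicle 2 Ash → Willow → Dale → Fenby → Ash = 56; combined 108.

108 miles — the smallest possible combined total.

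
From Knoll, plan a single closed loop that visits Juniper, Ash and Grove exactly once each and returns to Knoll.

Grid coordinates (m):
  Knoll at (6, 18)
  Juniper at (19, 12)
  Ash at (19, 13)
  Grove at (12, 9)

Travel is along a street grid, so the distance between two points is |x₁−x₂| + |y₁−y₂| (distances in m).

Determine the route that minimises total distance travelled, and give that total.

44 m — the shortest possible round trip.

Knoll-Juniper-Ash-Grove-Knoll: 19+1+11+15 = 46
Knoll-Juniper-Grove-Ash-Knoll: 19+10+11+18 = 58
Knoll-Ash-Juniper-Grove-Knoll: 18+1+10+15 = 44
The minimum is 44.
One optimal route: Knoll → Ash → Juniper → Grove → Knoll (or its reverse).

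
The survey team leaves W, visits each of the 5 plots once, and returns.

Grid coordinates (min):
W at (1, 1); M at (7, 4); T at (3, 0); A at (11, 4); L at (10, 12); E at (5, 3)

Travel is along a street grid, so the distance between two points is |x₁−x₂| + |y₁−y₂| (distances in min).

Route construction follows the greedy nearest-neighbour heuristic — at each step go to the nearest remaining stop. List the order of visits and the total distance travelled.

From W: distances to unvisited — T=3, E=6, M=9, A=13, L=20. Nearest is T (3).
From T: distances to unvisited — E=5, M=8, A=12, L=19. Nearest is E (5).
From E: distances to unvisited — M=3, A=7, L=14. Nearest is M (3).
From M: distances to unvisited — A=4, L=11. Nearest is A (4).
From A: distances to unvisited — L=9. Nearest is L (9).
Return L→W: 20.
Total = 3 + 5 + 3 + 4 + 9 + 20 = 44.

Nearest-neighbour total = 44 min; route W → T → E → M → A → L → W.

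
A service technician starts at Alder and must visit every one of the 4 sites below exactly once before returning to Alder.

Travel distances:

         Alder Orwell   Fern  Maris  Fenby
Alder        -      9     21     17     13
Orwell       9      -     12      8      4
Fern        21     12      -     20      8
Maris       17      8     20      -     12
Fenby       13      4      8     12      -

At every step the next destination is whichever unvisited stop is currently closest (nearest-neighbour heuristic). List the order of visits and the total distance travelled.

Nearest-neighbour total = 58; route Alder → Orwell → Fenby → Fern → Maris → Alder.

Alder → [Orwell:9 / Fenby:13 / Maris:17 / Fern:21] → Orwell (9)
Orwell → [Fenby:4 / Maris:8 / Fern:12] → Fenby (4)
Fenby → [Fern:8 / Maris:12] → Fern (8)
Fern → [Maris:20] → Maris (20)
Return Maris→Alder: 17.
Total = 9 + 4 + 8 + 20 + 17 = 58.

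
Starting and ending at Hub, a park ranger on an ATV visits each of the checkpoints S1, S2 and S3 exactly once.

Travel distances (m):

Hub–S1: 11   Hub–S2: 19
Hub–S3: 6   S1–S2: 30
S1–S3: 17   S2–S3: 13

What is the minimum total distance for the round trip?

There are 3 distinct closed tours to check (reversals are equivalent).
Hub → S1 → S2 → S3 → Hub: 11+30+13+6 = 60
Hub → S1 → S3 → S2 → Hub: 11+17+13+19 = 60
Hub → S2 → S1 → S3 → Hub: 19+30+17+6 = 72
The minimum is 60.
One optimal route: Hub → S1 → S2 → S3 → Hub (or its reverse).

Minimum total distance: 60 m.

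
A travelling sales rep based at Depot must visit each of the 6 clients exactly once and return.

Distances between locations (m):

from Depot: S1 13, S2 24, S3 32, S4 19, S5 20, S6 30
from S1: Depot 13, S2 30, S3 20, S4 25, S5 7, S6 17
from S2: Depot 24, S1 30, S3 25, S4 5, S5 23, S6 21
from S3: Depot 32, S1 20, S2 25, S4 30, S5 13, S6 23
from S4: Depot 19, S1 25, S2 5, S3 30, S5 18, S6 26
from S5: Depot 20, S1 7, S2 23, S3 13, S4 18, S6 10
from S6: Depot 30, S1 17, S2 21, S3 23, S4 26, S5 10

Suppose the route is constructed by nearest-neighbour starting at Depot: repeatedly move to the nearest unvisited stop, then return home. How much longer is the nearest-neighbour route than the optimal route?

The nearest-neighbour route is 17 m longer than optimal.

From Depot: S1=13, S4=19, S5=20, S2=24, S6=30, S3=32 → choose S1 (13).
From S1: S5=7, S6=17, S3=20, S4=25, S2=30 → choose S5 (7).
From S5: S6=10, S3=13, S4=18, S2=23 → choose S6 (10).
From S6: S2=21, S3=23, S4=26 → choose S2 (21).
From S2: S4=5, S3=25 → choose S4 (5).
From S4: S3=30 → choose S3 (30).
NN route Depot → S1 → S5 → S6 → S2 → S4 → S3 → Depot costs 118.
Optimal: Depot → S1 → S3 → S5 → S6 → S2 → S4 → Depot costs 101 (by enumerating all 360 distinct tours).
Excess = 118 − 101 = 17.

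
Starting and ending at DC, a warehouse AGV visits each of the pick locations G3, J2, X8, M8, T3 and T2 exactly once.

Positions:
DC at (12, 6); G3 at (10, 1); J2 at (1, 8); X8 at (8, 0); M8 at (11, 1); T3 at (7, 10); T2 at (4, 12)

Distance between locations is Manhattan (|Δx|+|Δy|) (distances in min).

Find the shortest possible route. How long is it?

With 6 stops there are 6!/2 = 360 distinct round trips (a route and its reverse cost the same).
DC → G3 → J2 → X8 → M8 → T3 → T2 → DC: 7+16+15+4+13+5+14 = 74
DC → G3 → J2 → X8 → M8 → T2 → T3 → DC: 7+16+15+4+18+5+9 = 74
DC → G3 → J2 → X8 → T3 → M8 → T2 → DC: 7+16+15+11+13+18+14 = 94
DC → G3 → J2 → X8 → T3 → T2 → M8 → DC: 7+16+15+11+5+18+6 = 78
DC → G3 → J2 → X8 → T2 → M8 → T3 → DC: 7+16+15+16+18+13+9 = 94
DC → G3 → J2 → X8 → T2 → T3 → M8 → DC: 7+16+15+16+5+13+6 = 78
DC → G3 → J2 → M8 → X8 → T3 → T2 → DC: 7+16+17+4+11+5+14 = 74
DC → G3 → J2 → M8 → X8 → T2 → T3 → DC: 7+16+17+4+16+5+9 = 74
… (352 more)
DC → J2 → T2 → T3 → X8 → G3 → M8 → DC: 13+7+5+11+3+1+6 = 46  ← best
The minimum is 46.
One optimal route: DC → J2 → T2 → T3 → X8 → G3 → M8 → DC (or its reverse).

Shortest round trip = 46 min.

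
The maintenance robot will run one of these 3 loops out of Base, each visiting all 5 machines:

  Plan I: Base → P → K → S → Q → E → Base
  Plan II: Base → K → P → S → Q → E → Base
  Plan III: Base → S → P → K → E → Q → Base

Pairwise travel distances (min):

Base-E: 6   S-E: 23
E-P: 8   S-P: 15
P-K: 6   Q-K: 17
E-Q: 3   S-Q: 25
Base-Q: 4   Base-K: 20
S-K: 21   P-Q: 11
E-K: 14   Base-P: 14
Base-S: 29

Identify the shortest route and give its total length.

Plan I: 14 + 6 + 21 + 25 + 3 + 6 = 75
Plan II: 20 + 6 + 15 + 25 + 3 + 6 = 75
Plan III: 29 + 15 + 6 + 14 + 3 + 4 = 71

71 min — Plan III is the shortest.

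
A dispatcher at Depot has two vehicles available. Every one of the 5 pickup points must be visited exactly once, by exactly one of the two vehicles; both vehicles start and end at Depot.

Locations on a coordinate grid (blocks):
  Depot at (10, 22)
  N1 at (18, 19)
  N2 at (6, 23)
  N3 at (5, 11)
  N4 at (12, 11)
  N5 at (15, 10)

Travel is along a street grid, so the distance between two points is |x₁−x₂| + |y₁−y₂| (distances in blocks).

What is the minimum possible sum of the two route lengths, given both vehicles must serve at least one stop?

Minimum combined distance: 60 blocks.

Try each way of splitting the stops between the two vehicles (each non-empty) and, for each split, find the best tour for each vehicle:
  {N1} + {N2, N3, N4, N5}: 22 + 46 = 68
  {N2} + {N1, N3, N4, N5}: 10 + 50 = 60
  {N1, N2} + {N3, N4, N5}: 32 + 44 = 76
  {N3} + {N1, N2, N4, N5}: 32 + 50 = 82
  {N1, N3} + {N2, N4, N5}: 48 + 44 = 92
  {N2, N3} + {N1, N4, N5}: 34 + 40 = 74
  … (15 splits in total)
Best: vehicle 1 Depot → N2 → Depot = 10; vehicle 2 Depot → N1 → N5 → N4 → N3 → Depot = 50; combined 60.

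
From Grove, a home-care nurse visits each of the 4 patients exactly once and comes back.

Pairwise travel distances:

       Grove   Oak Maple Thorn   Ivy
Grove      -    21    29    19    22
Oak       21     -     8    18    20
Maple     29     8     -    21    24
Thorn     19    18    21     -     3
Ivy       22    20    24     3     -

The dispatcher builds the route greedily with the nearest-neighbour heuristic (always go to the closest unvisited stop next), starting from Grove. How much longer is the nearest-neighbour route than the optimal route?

Grove: Thorn=19, Oak=21, Ivy=22, Maple=29 ⇒ Thorn
Thorn: Ivy=3, Oak=18, Maple=21 ⇒ Ivy
Ivy: Oak=20, Maple=24 ⇒ Oak
Oak: Maple=8 ⇒ Maple
NN route Grove → Thorn → Ivy → Oak → Maple → Grove costs 79.
Optimal: Grove → Oak → Maple → Thorn → Ivy → Grove costs 75 (by enumerating all 12 distinct tours).
Excess = 79 − 75 = 4.

The nearest-neighbour route is 4 longer than optimal.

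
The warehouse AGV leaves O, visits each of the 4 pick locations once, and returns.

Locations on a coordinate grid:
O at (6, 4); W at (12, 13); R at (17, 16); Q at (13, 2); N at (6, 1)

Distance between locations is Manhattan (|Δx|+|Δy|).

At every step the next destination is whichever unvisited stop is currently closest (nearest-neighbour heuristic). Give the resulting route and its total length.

Total distance 54 via the nearest-neighbour route O → N → Q → W → R → O.

O → [N:3 / Q:9 / W:15 / R:23] → N (3)
N → [Q:8 / W:18 / R:26] → Q (8)
Q → [W:12 / R:18] → W (12)
W → [R:8] → R (8)
Return R→O: 23.
Total = 3 + 8 + 12 + 8 + 23 = 54.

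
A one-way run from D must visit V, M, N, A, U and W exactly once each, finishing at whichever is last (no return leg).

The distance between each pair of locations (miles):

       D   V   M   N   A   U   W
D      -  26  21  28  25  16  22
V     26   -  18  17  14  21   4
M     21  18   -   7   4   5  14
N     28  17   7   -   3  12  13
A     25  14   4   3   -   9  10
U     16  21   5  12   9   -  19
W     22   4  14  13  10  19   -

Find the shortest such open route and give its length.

Minimum one-way distance = 45 miles.

There are 6! = 720 possible orderings.
D - V - M - N - A - U - W: 26+18+7+3+9+19 = 82
D - V - M - N - A - W - U: 26+18+7+3+10+19 = 83
D - V - M - N - U - A - W: 26+18+7+12+9+10 = 82
D - V - M - N - U - W - A: 26+18+7+12+19+10 = 92
D - V - M - N - W - A - U: 26+18+7+13+10+9 = 83
D - V - M - N - W - U - A: 26+18+7+13+19+9 = 92
D - V - M - A - N - U - W: 26+18+4+3+12+19 = 82
D - V - M - A - N - W - U: 26+18+4+3+13+19 = 83
… (712 more)
D - U - M - N - A - W - V: 16+5+7+3+10+4 = 45  ← best
The minimum is 45.
One shortest path: D → U → M → N → A → W → V.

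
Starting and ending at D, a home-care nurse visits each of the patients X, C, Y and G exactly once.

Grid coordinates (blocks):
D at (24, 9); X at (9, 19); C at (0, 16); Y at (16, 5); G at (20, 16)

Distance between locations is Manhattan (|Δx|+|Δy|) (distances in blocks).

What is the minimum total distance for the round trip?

Minimum total distance: 76 blocks.

There are 12 distinct closed tours to check (reversals are equivalent).
D → X → C → Y → G → D: 25+12+27+15+11 = 90
D → X → C → G → Y → D: 25+12+20+15+12 = 84
D → X → Y → C → G → D: 25+21+27+20+11 = 104
D → X → Y → G → C → D: 25+21+15+20+31 = 112
D → X → G → C → Y → D: 25+14+20+27+12 = 98
D → X → G → Y → C → D: 25+14+15+27+31 = 112
D → C → X → Y → G → D: 31+12+21+15+11 = 90
D → C → X → G → Y → D: 31+12+14+15+12 = 84
D → C → Y → X → G → D: 31+27+21+14+11 = 104
D → C → G → X → Y → D: 31+20+14+21+12 = 98
D → Y → X → C → G → D: 12+21+12+20+11 = 76
D → Y → C → X → G → D: 12+27+12+14+11 = 76
The minimum is 76.
One optimal route: D → Y → X → C → G → D (or its reverse).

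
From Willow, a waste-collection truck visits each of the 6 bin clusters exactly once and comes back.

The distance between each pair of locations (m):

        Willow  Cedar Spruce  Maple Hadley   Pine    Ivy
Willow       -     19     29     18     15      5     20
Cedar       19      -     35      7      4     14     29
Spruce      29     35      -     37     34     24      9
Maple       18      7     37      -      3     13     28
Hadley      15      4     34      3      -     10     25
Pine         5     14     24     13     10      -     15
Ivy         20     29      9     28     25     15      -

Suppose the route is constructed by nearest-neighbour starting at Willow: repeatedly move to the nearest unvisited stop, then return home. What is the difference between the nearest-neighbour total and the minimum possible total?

The nearest-neighbour route is 3 m longer than optimal.

Willow: Pine=5, Hadley=15, Maple=18, Cedar=19, Ivy=20, Spruce=29 ⇒ Pine
Pine: Hadley=10, Maple=13, Cedar=14, Ivy=15, Spruce=24 ⇒ Hadley
Hadley: Maple=3, Cedar=4, Ivy=25, Spruce=34 ⇒ Maple
Maple: Cedar=7, Ivy=28, Spruce=37 ⇒ Cedar
Cedar: Ivy=29, Spruce=35 ⇒ Ivy
Ivy: Spruce=9 ⇒ Spruce
NN route Willow → Pine → Hadley → Maple → Cedar → Ivy → Spruce → Willow costs 92.
Optimal: Willow → Maple → Hadley → Cedar → Spruce → Ivy → Pine → Willow costs 89 (by enumerating all 360 distinct tours).
Excess = 92 − 89 = 3.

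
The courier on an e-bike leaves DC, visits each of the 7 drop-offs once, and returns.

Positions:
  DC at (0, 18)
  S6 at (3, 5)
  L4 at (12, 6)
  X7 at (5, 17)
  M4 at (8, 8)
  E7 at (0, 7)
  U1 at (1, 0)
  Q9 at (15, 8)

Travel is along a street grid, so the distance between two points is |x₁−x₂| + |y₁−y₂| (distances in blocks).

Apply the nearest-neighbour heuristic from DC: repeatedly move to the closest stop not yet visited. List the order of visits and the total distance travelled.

76 blocks along DC → X7 → M4 → L4 → Q9 → S6 → E7 → U1 → DC.

At DC the remaining stops are X7 6, E7 11, S6 16, M4 18, U1 19, L4 24, Q9 25; go to X7.
At X7 the remaining stops are M4 12, S6 14, E7 15, L4 18, Q9 19, U1 21; go to M4.
At M4 the remaining stops are L4 6, Q9 7, S6 8, E7 9, U1 15; go to L4.
At L4 the remaining stops are Q9 5, S6 10, E7 13, U1 17; go to Q9.
At Q9 the remaining stops are S6 15, E7 16, U1 22; go to S6.
At S6 the remaining stops are E7 5, U1 7; go to E7.
At E7 the remaining stops are U1 8; go to U1.
Return U1→DC: 19.
Total = 6 + 12 + 6 + 5 + 15 + 5 + 8 + 19 = 76.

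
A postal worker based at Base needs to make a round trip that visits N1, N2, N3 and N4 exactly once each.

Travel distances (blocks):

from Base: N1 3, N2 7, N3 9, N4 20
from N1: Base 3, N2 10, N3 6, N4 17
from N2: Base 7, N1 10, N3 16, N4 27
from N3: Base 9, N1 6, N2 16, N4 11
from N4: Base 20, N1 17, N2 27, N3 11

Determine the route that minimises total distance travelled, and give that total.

Minimum total distance: 54 blocks.

Base-N1-N2-N3-N4-Base: 3+10+16+11+20 = 60
Base-N1-N2-N4-N3-Base: 3+10+27+11+9 = 60
Base-N1-N3-N2-N4-Base: 3+6+16+27+20 = 72
Base-N1-N3-N4-N2-Base: 3+6+11+27+7 = 54
Base-N1-N4-N2-N3-Base: 3+17+27+16+9 = 72
Base-N1-N4-N3-N2-Base: 3+17+11+16+7 = 54
Base-N2-N1-N3-N4-Base: 7+10+6+11+20 = 54
Base-N2-N1-N4-N3-Base: 7+10+17+11+9 = 54
Base-N2-N3-N1-N4-Base: 7+16+6+17+20 = 66
Base-N2-N4-N1-N3-Base: 7+27+17+6+9 = 66
Base-N3-N1-N2-N4-Base: 9+6+10+27+20 = 72
Base-N3-N2-N1-N4-Base: 9+16+10+17+20 = 72
The minimum is 54.
One optimal route: Base → N1 → N3 → N4 → N2 → Base (or its reverse).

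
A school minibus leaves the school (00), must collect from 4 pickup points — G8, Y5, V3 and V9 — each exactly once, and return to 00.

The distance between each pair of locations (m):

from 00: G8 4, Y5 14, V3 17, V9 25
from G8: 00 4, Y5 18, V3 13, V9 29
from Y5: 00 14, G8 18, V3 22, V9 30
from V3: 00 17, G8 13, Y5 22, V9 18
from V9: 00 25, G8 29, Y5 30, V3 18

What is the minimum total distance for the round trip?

Minimum total distance: 79 m.

00 → G8 → Y5 → V3 → V9 → 00: 4+18+22+18+25 = 87
00 → G8 → Y5 → V9 → V3 → 00: 4+18+30+18+17 = 87
00 → G8 → V3 → Y5 → V9 → 00: 4+13+22+30+25 = 94
00 → G8 → V3 → V9 → Y5 → 00: 4+13+18+30+14 = 79
00 → G8 → V9 → Y5 → V3 → 00: 4+29+30+22+17 = 102
00 → G8 → V9 → V3 → Y5 → 00: 4+29+18+22+14 = 87
00 → Y5 → G8 → V3 → V9 → 00: 14+18+13+18+25 = 88
00 → Y5 → G8 → V9 → V3 → 00: 14+18+29+18+17 = 96
00 → Y5 → V3 → G8 → V9 → 00: 14+22+13+29+25 = 103
00 → Y5 → V9 → G8 → V3 → 00: 14+30+29+13+17 = 103
00 → V3 → G8 → Y5 → V9 → 00: 17+13+18+30+25 = 103
00 → V3 → Y5 → G8 → V9 → 00: 17+22+18+29+25 = 111
The minimum is 79.
One optimal route: 00 → G8 → V3 → V9 → Y5 → 00 (or its reverse).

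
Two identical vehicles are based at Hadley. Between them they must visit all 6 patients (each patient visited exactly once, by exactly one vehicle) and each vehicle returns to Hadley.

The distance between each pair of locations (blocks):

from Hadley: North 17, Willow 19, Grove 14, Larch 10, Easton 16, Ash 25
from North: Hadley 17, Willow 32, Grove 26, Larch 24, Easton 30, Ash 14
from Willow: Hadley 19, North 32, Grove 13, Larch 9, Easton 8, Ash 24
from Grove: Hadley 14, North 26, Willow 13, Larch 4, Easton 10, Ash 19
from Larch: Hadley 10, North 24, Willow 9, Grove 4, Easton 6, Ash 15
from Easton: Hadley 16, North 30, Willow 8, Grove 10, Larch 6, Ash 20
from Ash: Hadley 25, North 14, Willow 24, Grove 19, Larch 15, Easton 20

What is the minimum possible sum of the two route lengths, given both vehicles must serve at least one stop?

Minimum combined distance: 106 blocks.

There are 2^5 − 1 = 31 ways to divide the 6 stops into two non-empty groups. For each, the best each vehicle can do is its own shortest tour through its group:
  {North} + {Willow, Grove, Larch, Easton, Ash}: 34 + 80 = 114
  {Willow} + {North, Grove, Larch, Easton, Ash}: 38 + 75 = 113
  {North, Willow} + {Grove, Larch, Easton, Ash}: 68 + 69 = 137
  {Grove} + {North, Willow, Larch, Easton, Ash}: 28 + 78 = 106
  {North, Grove} + {Willow, Larch, Easton, Ash}: 57 + 72 = 129
  {Willow, Grove} + {North, Larch, Easton, Ash}: 46 + 67 = 113
  … (31 splits in total)
Best: vehicle 1 Hadley → Grove → Hadley = 28; vehicle 2 Hadley → North → Ash → Easton → Willow → Larch → Hadley = 78; combined 106.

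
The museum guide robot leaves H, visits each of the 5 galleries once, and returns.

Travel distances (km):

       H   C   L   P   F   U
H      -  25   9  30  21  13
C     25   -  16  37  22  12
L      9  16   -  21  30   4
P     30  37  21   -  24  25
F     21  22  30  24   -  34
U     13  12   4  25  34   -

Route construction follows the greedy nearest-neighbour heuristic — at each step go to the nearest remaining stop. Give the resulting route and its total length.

From H: distances to unvisited — L=9, U=13, F=21, C=25, P=30. Nearest is L (9).
From L: distances to unvisited — U=4, C=16, P=21, F=30. Nearest is U (4).
From U: distances to unvisited — C=12, P=25, F=34. Nearest is C (12).
From C: distances to unvisited — F=22, P=37. Nearest is F (22).
From F: distances to unvisited — P=24. Nearest is P (24).
Return P→H: 30.
Total = 9 + 4 + 12 + 22 + 24 + 30 = 101.

Nearest-neighbour total = 101 km; route H → L → U → C → F → P → H.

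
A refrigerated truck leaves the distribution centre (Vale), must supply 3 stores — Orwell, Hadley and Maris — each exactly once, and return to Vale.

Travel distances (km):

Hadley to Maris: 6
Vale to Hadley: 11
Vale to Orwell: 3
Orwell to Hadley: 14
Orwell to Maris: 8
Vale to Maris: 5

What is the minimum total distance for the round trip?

Minimum total distance: 28 km.

Vale→Orwell→Hadley→Maris→Vale: 3+14+6+5 = 28
Vale→Orwell→Maris→Hadley→Vale: 3+8+6+11 = 28
Vale→Hadley→Orwell→Maris→Vale: 11+14+8+5 = 38
The minimum is 28.
One optimal route: Vale → Orwell → Hadley → Maris → Vale (or its reverse).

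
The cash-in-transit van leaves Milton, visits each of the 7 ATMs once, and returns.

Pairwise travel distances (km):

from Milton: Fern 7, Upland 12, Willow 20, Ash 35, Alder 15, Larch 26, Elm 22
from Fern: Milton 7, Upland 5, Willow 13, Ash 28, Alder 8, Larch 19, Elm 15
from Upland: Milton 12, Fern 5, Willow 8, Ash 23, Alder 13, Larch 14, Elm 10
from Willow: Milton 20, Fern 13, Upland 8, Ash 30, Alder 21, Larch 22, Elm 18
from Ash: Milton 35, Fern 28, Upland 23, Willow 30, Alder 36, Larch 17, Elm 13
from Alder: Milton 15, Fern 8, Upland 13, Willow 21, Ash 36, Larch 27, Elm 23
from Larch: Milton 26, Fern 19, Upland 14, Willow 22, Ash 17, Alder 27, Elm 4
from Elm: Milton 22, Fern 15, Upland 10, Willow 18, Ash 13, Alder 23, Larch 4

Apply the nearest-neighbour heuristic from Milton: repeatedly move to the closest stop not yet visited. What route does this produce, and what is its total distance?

Nearest-neighbour total = 110 km; route Milton → Fern → Upland → Willow → Elm → Larch → Ash → Alder → Milton.

Milton → [Fern:7 / Upland:12 / Alder:15 / Willow:20 / Elm:22 / Larch:26 / Ash:35] → Fern (7)
Fern → [Upland:5 / Alder:8 / Willow:13 / Elm:15 / Larch:19 / Ash:28] → Upland (5)
Upland → [Willow:8 / Elm:10 / Alder:13 / Larch:14 / Ash:23] → Willow (8)
Willow → [Elm:18 / Alder:21 / Larch:22 / Ash:30] → Elm (18)
Elm → [Larch:4 / Ash:13 / Alder:23] → Larch (4)
Larch → [Ash:17 / Alder:27] → Ash (17)
Ash → [Alder:36] → Alder (36)
Return Alder→Milton: 15.
Total = 7 + 5 + 8 + 18 + 4 + 17 + 36 + 15 = 110.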